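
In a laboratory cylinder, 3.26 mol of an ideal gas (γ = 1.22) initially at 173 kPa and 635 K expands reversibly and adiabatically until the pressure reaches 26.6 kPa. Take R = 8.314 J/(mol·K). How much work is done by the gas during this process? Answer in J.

V₁ = nRT₁/P₁ = 3.26×8.314×635/173 = 99.5 L.
Adiabatic: T₂/T₁ = (P₂/P₁)^((γ−1)/γ) ⇒ T₂ = 635×(0.154)^0.180 = 453 K; V₂ = 462 L.
ΔU = nCvΔT = 3.26×37.8×(453−635) = -22400 J.
Q = 0 for an adiabatic process, so W = −ΔU = 22400 J.

22400 J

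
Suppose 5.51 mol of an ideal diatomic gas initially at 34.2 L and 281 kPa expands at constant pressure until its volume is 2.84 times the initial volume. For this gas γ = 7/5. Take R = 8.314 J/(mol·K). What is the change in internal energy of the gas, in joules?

44200 J

T₁ = P₁V₁/(nR) = 281×34.2/(5.51×8.314) = 210 K.
Isobaric: P stays 281 kPa; V/T = const ⇒ T₂ = 596 K, V₂ = 97.1 L.
For an ideal gas ΔU = nCvΔT with Cv = (5/2)R = 20.8 J/(mol·K).
ΔU = 5.51×20.8×(596−210) = 44200 J.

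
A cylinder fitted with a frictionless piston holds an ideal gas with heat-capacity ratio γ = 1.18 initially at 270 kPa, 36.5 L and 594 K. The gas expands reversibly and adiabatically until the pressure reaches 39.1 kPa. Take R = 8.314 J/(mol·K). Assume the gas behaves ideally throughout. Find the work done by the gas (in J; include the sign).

n = P₁V₁/(RT₁) = 270×36.5/(8.314×594) = 2.00 mol.
Adiabatic: T₂/T₁ = (P₂/P₁)^((γ−1)/γ) ⇒ T₂ = 594×(0.145)^0.153 = 442 K; V₂ = 188 L.
ΔU = nCvΔT = 2.00×46.2×(442−594) = -14000 J.
Q = 0 for an adiabatic process, so W = −ΔU = 14000 J.

14000 J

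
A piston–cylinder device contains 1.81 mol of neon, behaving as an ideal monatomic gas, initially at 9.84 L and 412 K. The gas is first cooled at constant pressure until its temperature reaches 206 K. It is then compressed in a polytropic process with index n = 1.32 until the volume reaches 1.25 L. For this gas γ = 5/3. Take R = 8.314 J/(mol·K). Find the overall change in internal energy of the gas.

P₁ = nRT₁/V₁ = 1.81×8.314×412/9.84 = 630 kPa.
Step 1 — Isobaric: P stays 630 kPa; V/T = const ⇒ T₂ = 206 K, V₂ = 4.92 L.
W = PΔV = 630×(4.92−9.84) kPa·L = -3100 J.
ΔU = nCvΔT = 1.81×12.5×(206−412) = -4650 J.
Q = ΔU + W = nCpΔT = -7750 J.
State after step 1: P = 630 kPa, V = 4.92 L, T = 206 K.
Step 2 — Polytropic n=1.32: T₂ = T₁(V₁/V₂)^(n−1) = 206×(3.94)^0.32 = 319 K; P₂ = P₁(V₁/V₂)^n = 3840 kPa.
W = (P₁V₁−P₂V₂)/(n−1) = (630×4.92−3840×1.25)/0.32 = -5330 J.
ΔU = nCvΔT = 1.81×12.5×(319−206) = 2560 J.
Q = ΔU + W = -2770 J.
Net over both steps: W = -8430 J, Q = -10500 J, ΔU = -2090 J.

-2090 J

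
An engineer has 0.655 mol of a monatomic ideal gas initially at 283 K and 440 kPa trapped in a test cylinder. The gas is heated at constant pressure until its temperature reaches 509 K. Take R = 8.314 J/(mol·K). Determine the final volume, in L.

6.30 L

V₁ = nRT₁/P₁ = 0.655×8.314×283/440 = 3.50 L.
Isobaric: P stays 440 kPa; V/T = const ⇒ T₂ = 509 K, V₂ = 6.30 L.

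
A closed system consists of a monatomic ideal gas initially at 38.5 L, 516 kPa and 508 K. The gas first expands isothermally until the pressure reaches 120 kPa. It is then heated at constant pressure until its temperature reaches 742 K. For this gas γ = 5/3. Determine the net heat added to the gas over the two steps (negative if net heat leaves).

51900 J

n = P₁V₁/(RT₁) = 516×38.5/(8.314×508) = 4.70 mol.
Step 1 — Isothermal: T stays 508 K; PV = const ⇒ V₂ = 166 L, P₂ = 120 kPa.
ΔU = 0 (ideal gas, T constant).
W = nRT ln(V₂/V₁) = 4.70×8.314×508×ln(4.30) = 29000 J.
Q = ΔU + W = 29000 J.
State after step 1: P = 120 kPa, V = 166 L, T = 508 K.
Step 2 — Isobaric: P stays 120 kPa; V/T = const ⇒ T₂ = 742 K, V₂ = 242 L.
W = PΔV = 120×(242−166) kPa·L = 9150 J.
ΔU = nCvΔT = 4.70×12.5×(742−508) = 13700 J.
Q = ΔU + W = nCpΔT = 22900 J.
Net over both steps: W = 38100 J, Q = 51900 J, ΔU = 13700 J.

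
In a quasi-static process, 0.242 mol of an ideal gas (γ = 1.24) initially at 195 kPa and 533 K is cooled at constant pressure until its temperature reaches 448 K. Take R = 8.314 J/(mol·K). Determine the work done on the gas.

171 J

V₁ = nRT₁/P₁ = 0.242×8.314×533/195 = 5.50 L.
Isobaric: P stays 195 kPa; V/T = const ⇒ T₂ = 448 K, V₂ = 4.62 L.
W = PΔV = 195×(4.62−5.50) kPa·L = -171 J.
Work done on the gas = −W_by = 171 J.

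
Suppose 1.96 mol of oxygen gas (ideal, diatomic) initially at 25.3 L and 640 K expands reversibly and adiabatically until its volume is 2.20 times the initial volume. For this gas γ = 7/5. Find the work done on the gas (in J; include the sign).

P₁ = nRT₁/V₁ = 1.96×8.314×640/25.3 = 412 kPa.
Adiabatic: TV^(γ−1) = const ⇒ T₂ = 640×(0.455)^0.400 = 467 K; PV^γ = const ⇒ P₂ = 137 kPa.
ΔU = nCvΔT = 1.96×20.8×(467−640) = -7050 J.
Q = 0 for an adiabatic process, so W = −ΔU = 7050 J.
Work done on the gas = −W_by = -7050 J.

-7050 J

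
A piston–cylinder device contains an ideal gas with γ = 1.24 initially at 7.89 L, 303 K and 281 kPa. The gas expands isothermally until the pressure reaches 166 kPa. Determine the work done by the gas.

1170 J

n = P₁V₁/(RT₁) = 281×7.89/(8.314×303) = 0.880 mol.
Isothermal: T stays 303 K; PV = const ⇒ V₂ = 13.4 L, P₂ = 166 kPa.
W = nRT ln(V₂/V₁) = 0.880×8.314×303×ln(1.69) = 1170 J.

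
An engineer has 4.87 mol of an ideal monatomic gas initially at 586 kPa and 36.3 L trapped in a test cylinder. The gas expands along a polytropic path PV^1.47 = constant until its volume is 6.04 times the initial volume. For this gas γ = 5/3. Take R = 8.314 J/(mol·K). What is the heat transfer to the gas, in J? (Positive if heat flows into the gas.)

7620 J

T₁ = P₁V₁/(nR) = 586×36.3/(4.87×8.314) = 525 K.
Polytropic n=1.47: T₂ = T₁(V₁/V₂)^(n−1) = 525×(0.166)^0.47 = 226 K; P₂ = P₁(V₁/V₂)^n = 41.7 kPa.
W = (P₁V₁−P₂V₂)/(n−1) = (586×36.3−41.7×219)/0.47 = 25800 J.
ΔU = nCvΔT = 4.87×12.5×(226−525) = -18200 J.
Q = ΔU + W = 7620 J.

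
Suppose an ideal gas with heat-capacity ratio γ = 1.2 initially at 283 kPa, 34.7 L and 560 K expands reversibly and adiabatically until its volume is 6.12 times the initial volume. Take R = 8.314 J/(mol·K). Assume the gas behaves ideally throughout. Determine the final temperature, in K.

390 K

Adiabatic: TV^(γ−1) = const ⇒ T₂ = 560×(0.163)^0.200 = 390 K; PV^γ = const ⇒ P₂ = 32.2 kPa.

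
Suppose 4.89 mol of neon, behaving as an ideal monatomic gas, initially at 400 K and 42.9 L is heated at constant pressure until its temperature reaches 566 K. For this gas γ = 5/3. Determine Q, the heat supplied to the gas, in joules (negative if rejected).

16900 J

P₁ = nRT₁/V₁ = 4.89×8.314×400/42.9 = 379 kPa.
Isobaric: P stays 379 kPa; V/T = const ⇒ T₂ = 566 K, V₂ = 60.7 L.
W = PΔV = 379×(60.7−42.9) kPa·L = 6750 J.
ΔU = nCvΔT = 4.89×12.5×(566−400) = 10100 J.
Q = ΔU + W = nCpΔT = 16900 J.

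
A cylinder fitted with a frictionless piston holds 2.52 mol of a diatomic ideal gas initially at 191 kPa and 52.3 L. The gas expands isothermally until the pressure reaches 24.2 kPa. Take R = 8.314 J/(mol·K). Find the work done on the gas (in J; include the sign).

-20600 J

T₁ = P₁V₁/(nR) = 191×52.3/(2.52×8.314) = 477 K.
Isothermal: T stays 477 K; PV = const ⇒ V₂ = 413 L, P₂ = 24.2 kPa.
W = nRT ln(V₂/V₁) = 2.52×8.314×477×ln(7.89) = 20600 J.
Work done on the gas = −W_by = -20600 J.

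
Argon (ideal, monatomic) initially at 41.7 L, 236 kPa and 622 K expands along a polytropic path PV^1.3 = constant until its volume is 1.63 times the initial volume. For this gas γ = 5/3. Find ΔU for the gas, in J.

n = P₁V₁/(RT₁) = 236×41.7/(8.314×622) = 1.90 mol.
Polytropic n=1.3: T₂ = T₁(V₁/V₂)^(n−1) = 622×(0.613)^0.30 = 537 K; P₂ = P₁(V₁/V₂)^n = 125 kPa.
For an ideal gas ΔU = nCvΔT with Cv = (3/2)R = 12.5 J/(mol·K).
ΔU = 1.90×12.5×(537−622) = -2010 J.

-2010 J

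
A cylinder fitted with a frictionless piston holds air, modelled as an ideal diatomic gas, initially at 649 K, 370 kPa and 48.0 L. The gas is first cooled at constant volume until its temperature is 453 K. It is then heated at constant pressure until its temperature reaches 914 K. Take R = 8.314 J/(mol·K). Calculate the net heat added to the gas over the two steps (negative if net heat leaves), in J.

n = P₁V₁/(RT₁) = 370×48.0/(8.314×649) = 3.29 mol.
Step 1 — Isochoric: V stays 48.0 L; P/T = const ⇒ T₂ = 453 K, P₂ = 258 kPa.
W = 0 (no volume change).
ΔU = nCvΔT = 3.29×20.8×(453−649) = -13400 J.
Q = ΔU = -13400 J.
State after step 1: P = 258 kPa, V = 48.0 L, T = 453 K.
Step 2 — Isobaric: P stays 258 kPa; V/T = const ⇒ T₂ = 914 K, V₂ = 96.8 L.
W = PΔV = 258×(96.8−48.0) kPa·L = 12600 J.
ΔU = nCvΔT = 3.29×20.8×(914−453) = 31500 J.
Q = ΔU + W = nCpΔT = 44200 J.
Net over both steps: W = 12600 J, Q = 30700 J, ΔU = 18100 J.

30700 J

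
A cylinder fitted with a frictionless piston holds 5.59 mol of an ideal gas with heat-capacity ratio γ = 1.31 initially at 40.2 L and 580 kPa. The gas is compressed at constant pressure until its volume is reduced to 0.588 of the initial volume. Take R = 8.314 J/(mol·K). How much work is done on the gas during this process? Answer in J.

T₁ = P₁V₁/(nR) = 580×40.2/(5.59×8.314) = 502 K.
Isobaric: P stays 580 kPa; V/T = const ⇒ T₂ = 295 K, V₂ = 23.6 L.
W = PΔV = 580×(23.6−40.2) kPa·L = -9610 J.
Work done on the gas = −W_by = 9610 J.

9610 J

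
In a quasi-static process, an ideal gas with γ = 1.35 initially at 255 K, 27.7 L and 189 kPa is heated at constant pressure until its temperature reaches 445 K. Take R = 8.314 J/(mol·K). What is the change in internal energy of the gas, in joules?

11100 J

n = P₁V₁/(RT₁) = 189×27.7/(8.314×255) = 2.47 mol.
Isobaric: P stays 189 kPa; V/T = const ⇒ T₂ = 445 K, V₂ = 48.3 L.
For an ideal gas ΔU = nCvΔT with Cv = R/(γ−1) = 23.8 J/(mol·K).
ΔU = 2.47×23.8×(445−255) = 11100 J.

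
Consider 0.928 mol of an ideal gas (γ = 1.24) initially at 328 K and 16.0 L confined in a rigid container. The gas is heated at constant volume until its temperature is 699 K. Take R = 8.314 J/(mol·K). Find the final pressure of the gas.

337 kPa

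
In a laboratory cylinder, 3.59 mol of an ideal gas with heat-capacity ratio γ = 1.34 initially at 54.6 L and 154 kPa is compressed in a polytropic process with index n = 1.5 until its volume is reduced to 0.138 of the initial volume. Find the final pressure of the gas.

3000 kPa

T₁ = P₁V₁/(nR) = 154×54.6/(3.59×8.314) = 282 K.
Polytropic n=1.5: T₂ = T₁(V₁/V₂)^(n−1) = 282×(7.25)^0.50 = 758 K; P₂ = P₁(V₁/V₂)^n = 3000 kPa.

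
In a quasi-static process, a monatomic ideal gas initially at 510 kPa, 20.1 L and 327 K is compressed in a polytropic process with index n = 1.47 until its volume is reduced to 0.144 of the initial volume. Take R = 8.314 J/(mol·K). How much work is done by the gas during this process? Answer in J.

-32400 J

n = P₁V₁/(RT₁) = 510×20.1/(8.314×327) = 3.77 mol.
Polytropic n=1.47: T₂ = T₁(V₁/V₂)^(n−1) = 327×(6.94)^0.47 = 813 K; P₂ = P₁(V₁/V₂)^n = 8810 kPa.
W = (P₁V₁−P₂V₂)/(n−1) = (510×20.1−8810×2.89)/0.47 = -32400 J.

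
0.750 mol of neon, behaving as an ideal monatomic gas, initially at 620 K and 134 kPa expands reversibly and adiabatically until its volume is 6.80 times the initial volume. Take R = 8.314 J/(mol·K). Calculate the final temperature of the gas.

173 K

V₁ = nRT₁/P₁ = 0.750×8.314×620/134 = 28.9 L.
Adiabatic: TV^(γ−1) = const ⇒ T₂ = 620×(0.147)^0.667 = 173 K; PV^γ = const ⇒ P₂ = 5.49 kPa.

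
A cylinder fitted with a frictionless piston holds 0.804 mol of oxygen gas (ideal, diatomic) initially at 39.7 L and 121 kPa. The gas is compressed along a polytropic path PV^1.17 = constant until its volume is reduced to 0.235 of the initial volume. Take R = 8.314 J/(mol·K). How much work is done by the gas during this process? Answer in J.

-7890 J

T₁ = P₁V₁/(nR) = 121×39.7/(0.804×8.314) = 719 K.
Polytropic n=1.17: T₂ = T₁(V₁/V₂)^(n−1) = 719×(4.26)^0.17 = 919 K; P₂ = P₁(V₁/V₂)^n = 659 kPa.
W = (P₁V₁−P₂V₂)/(n−1) = (121×39.7−659×9.33)/0.17 = -7890 J.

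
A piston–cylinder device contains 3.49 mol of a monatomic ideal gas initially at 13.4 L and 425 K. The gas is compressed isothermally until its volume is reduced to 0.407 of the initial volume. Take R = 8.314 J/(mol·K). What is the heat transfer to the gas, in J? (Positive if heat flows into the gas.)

-11100 J

P₁ = nRT₁/V₁ = 3.49×8.314×425/13.4 = 920 kPa.
Isothermal: T stays 425 K; PV = const ⇒ V₂ = 5.45 L, P₂ = 2260 kPa.
ΔU = 0 (ideal gas, T constant).
W = nRT ln(V₂/V₁) = 3.49×8.314×425×ln(0.407) = -11100 J.
Q = ΔU + W = -11100 J.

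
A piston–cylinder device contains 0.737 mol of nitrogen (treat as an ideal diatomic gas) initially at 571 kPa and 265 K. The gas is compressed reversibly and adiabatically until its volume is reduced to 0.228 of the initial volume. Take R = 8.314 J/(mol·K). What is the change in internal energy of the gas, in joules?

V₁ = nRT₁/P₁ = 0.737×8.314×265/571 = 2.84 L.
Adiabatic: TV^(γ−1) = const ⇒ T₂ = 265×(4.39)^0.400 = 479 K; PV^γ = const ⇒ P₂ = 4520 kPa.
For an ideal gas ΔU = nCvΔT with Cv = (5/2)R = 20.8 J/(mol·K).
ΔU = 0.737×20.8×(479−265) = 3270 J.

3270 J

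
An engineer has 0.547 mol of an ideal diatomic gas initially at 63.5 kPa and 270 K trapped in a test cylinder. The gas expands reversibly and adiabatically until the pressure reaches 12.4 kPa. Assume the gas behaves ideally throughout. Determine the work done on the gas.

V₁ = nRT₁/P₁ = 0.547×8.314×270/63.5 = 19.3 L.
Adiabatic: T₂/T₁ = (P₂/P₁)^((γ−1)/γ) ⇒ T₂ = 270×(0.195)^0.286 = 169 K; V₂ = 62.1 L.
ΔU = nCvΔT = 0.547×20.8×(169−270) = -1140 J.
Q = 0 for an adiabatic process, so W = −ΔU = 1140 J.
Work done on the gas = −W_by = -1140 J.

-1140 J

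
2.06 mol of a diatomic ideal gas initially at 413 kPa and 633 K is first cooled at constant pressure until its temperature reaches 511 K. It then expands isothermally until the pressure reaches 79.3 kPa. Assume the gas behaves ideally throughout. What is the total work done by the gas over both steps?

12400 J

V₁ = nRT₁/P₁ = 2.06×8.314×633/413 = 26.3 L.
Step 1 — Isobaric: P stays 413 kPa; V/T = const ⇒ T₂ = 511 K, V₂ = 21.2 L.
W = PΔV = 413×(21.2−26.3) kPa·L = -2090 J.
ΔU = nCvΔT = 2.06×20.8×(511−633) = -5220 J.
Q = ΔU + W = nCpΔT = -7310 J.
State after step 1: P = 413 kPa, V = 21.2 L, T = 511 K.
Step 2 — Isothermal: T stays 511 K; PV = const ⇒ V₂ = 110 L, P₂ = 79.3 kPa.
ΔU = 0 (ideal gas, T constant).
W = nRT ln(V₂/V₁) = 2.06×8.314×511×ln(5.21) = 14400 J.
Q = ΔU + W = 14400 J.
Net over both steps: W = 12400 J, Q = 7130 J, ΔU = -5220 J.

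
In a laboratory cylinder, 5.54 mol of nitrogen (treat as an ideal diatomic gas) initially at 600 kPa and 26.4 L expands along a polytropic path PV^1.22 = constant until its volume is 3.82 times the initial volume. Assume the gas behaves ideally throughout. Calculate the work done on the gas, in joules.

-18400 J

T₁ = P₁V₁/(nR) = 600×26.4/(5.54×8.314) = 344 K.
Polytropic n=1.22: T₂ = T₁(V₁/V₂)^(n−1) = 344×(0.262)^0.22 = 256 K; P₂ = P₁(V₁/V₂)^n = 117 kPa.
W = (P₁V₁−P₂V₂)/(n−1) = (600×26.4−117×101)/0.22 = 18400 J.
Work done on the gas = −W_by = -18400 J.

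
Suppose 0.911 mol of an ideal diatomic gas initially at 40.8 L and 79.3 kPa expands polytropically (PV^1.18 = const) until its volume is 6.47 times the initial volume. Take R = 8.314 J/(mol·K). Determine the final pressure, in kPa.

T₁ = P₁V₁/(nR) = 79.3×40.8/(0.911×8.314) = 427 K.
Polytropic n=1.18: T₂ = T₁(V₁/V₂)^(n−1) = 427×(0.155)^0.18 = 305 K; P₂ = P₁(V₁/V₂)^n = 8.76 kPa.

8.76 kPa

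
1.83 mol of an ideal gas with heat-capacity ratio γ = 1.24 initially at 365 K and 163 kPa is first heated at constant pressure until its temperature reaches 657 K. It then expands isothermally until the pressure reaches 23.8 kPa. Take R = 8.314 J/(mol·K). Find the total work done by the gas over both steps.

23700 J

V₁ = nRT₁/P₁ = 1.83×8.314×365/163 = 34.1 L.
Step 1 — Isobaric: P stays 163 kPa; V/T = const ⇒ T₂ = 657 K, V₂ = 61.3 L.
W = PΔV = 163×(61.3−34.1) kPa·L = 4440 J.
ΔU = nCvΔT = 1.83×34.6×(657−365) = 18500 J.
Q = ΔU + W = nCpΔT = 23000 J.
State after step 1: P = 163 kPa, V = 61.3 L, T = 657 K.
Step 2 — Isothermal: T stays 657 K; PV = const ⇒ V₂ = 420 L, P₂ = 23.8 kPa.
ΔU = 0 (ideal gas, T constant).
W = nRT ln(V₂/V₁) = 1.83×8.314×657×ln(6.85) = 19200 J.
Q = ΔU + W = 19200 J.
Net over both steps: W = 23700 J, Q = 42200 J, ΔU = 18500 J.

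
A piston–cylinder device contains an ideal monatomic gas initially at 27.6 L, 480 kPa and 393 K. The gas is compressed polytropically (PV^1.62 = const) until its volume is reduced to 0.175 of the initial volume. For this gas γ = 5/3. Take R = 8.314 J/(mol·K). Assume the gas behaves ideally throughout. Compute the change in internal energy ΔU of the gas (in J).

n = P₁V₁/(RT₁) = 480×27.6/(8.314×393) = 4.05 mol.
Polytropic n=1.62: T₂ = T₁(V₁/V₂)^(n−1) = 393×(5.71)^0.62 = 1160 K; P₂ = P₁(V₁/V₂)^n = 8080 kPa.
For an ideal gas ΔU = nCvΔT with Cv = (3/2)R = 12.5 J/(mol·K).
ΔU = 4.05×12.5×(1160−393) = 38700 J.

38700 J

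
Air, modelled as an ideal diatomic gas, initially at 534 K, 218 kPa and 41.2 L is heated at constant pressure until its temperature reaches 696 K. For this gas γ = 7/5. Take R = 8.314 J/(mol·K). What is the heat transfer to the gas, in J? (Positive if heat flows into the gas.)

n = P₁V₁/(RT₁) = 218×41.2/(8.314×534) = 2.02 mol.
Isobaric: P stays 218 kPa; V/T = const ⇒ T₂ = 696 K, V₂ = 53.7 L.
W = PΔV = 218×(53.7−41.2) kPa·L = 2720 J.
ΔU = nCvΔT = 2.02×20.8×(696−534) = 6810 J.
Q = ΔU + W = nCpΔT = 9540 J.

9540 J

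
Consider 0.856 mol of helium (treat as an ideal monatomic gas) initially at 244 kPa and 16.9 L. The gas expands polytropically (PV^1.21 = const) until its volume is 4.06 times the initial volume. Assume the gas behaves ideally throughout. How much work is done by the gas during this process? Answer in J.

5010 J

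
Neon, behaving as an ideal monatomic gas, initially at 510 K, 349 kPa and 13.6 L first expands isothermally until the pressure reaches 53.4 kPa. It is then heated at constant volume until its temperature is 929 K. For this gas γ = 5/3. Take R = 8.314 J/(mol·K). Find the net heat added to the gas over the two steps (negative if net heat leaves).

14800 J

n = P₁V₁/(RT₁) = 349×13.6/(8.314×510) = 1.12 mol.
Step 1 — Isothermal: T stays 510 K; PV = const ⇒ V₂ = 88.9 L, P₂ = 53.4 kPa.
ΔU = 0 (ideal gas, T constant).
W = nRT ln(V₂/V₁) = 1.12×8.314×510×ln(6.54) = 8910 J.
Q = ΔU + W = 8910 J.
State after step 1: P = 53.4 kPa, V = 88.9 L, T = 510 K.
Step 2 — Isochoric: V stays 88.9 L; P/T = const ⇒ T₂ = 929 K, P₂ = 97.3 kPa.
W = 0 (no volume change).
ΔU = nCvΔT = 1.12×12.5×(929−510) = 5850 J.
Q = ΔU = 5850 J.
Net over both steps: W = 8910 J, Q = 14800 J, ΔU = 5850 J.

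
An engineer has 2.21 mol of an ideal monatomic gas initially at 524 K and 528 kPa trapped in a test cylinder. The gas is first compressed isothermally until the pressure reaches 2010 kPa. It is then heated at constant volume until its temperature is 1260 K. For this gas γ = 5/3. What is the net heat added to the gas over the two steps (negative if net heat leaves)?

V₁ = nRT₁/P₁ = 2.21×8.314×524/528 = 18.2 L.
Step 1 — Isothermal: T stays 524 K; PV = const ⇒ V₂ = 4.79 L, P₂ = 2010 kPa.
ΔU = 0 (ideal gas, T constant).
W = nRT ln(V₂/V₁) = 2.21×8.314×524×ln(0.263) = -12900 J.
Q = ΔU + W = -12900 J.
State after step 1: P = 2010 kPa, V = 4.79 L, T = 524 K.
Step 2 — Isochoric: V stays 4.79 L; P/T = const ⇒ T₂ = 1260 K, P₂ = 4830 kPa.
W = 0 (no volume change).
ΔU = nCvΔT = 2.21×12.5×(1260−524) = 20300 J.
Q = ΔU = 20300 J.
Net over both steps: W = -12900 J, Q = 7410 J, ΔU = 20300 J.

7410 J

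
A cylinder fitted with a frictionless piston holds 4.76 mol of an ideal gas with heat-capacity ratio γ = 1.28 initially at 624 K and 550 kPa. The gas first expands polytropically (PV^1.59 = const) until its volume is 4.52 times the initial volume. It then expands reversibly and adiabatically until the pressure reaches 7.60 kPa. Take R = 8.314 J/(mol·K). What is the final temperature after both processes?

170 K

V₁ = nRT₁/P₁ = 4.76×8.314×624/550 = 44.9 L.
Step 1 — Polytropic n=1.59: T₂ = T₁(V₁/V₂)^(n−1) = 624×(0.221)^0.59 = 256 K; P₂ = P₁(V₁/V₂)^n = 50.0 kPa.
W = (P₁V₁−P₂V₂)/(n−1) = (550×44.9−50.0×203)/0.59 = 24700 J.
ΔU = nCvΔT = 4.76×29.7×(256−624) = -52000 J.
Q = ΔU + W = -27300 J.
State after step 1: P = 50.0 kPa, V = 203 L, T = 256 K.
Step 2 — Adiabatic: T₂/T₁ = (P₂/P₁)^((γ−1)/γ) ⇒ T₂ = 256×(0.152)^0.219 = 170 K; V₂ = 884 L.
ΔU = nCvΔT = 4.76×29.7×(170−256) = -12200 J.
Q = 0 for an adiabatic process, so W = −ΔU = 12200 J.
Net over both steps: W = 36900 J, Q = -27300 J, ΔU = -64200 J.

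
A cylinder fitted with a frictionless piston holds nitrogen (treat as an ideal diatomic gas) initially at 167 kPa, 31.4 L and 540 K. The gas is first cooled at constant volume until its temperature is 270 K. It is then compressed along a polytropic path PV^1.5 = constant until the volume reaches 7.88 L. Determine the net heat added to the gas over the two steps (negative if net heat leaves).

-5250 J

n = P₁V₁/(RT₁) = 167×31.4/(8.314×540) = 1.17 mol.
Step 1 — Isochoric: V stays 31.4 L; P/T = const ⇒ T₂ = 270 K, P₂ = 83.5 kPa.
W = 0 (no volume change).
ΔU = nCvΔT = 1.17×20.8×(270−540) = -6550 J.
Q = ΔU = -6550 J.
State after step 1: P = 83.5 kPa, V = 31.4 L, T = 270 K.
Step 2 — Polytropic n=1.5: T₂ = T₁(V₁/V₂)^(n−1) = 270×(3.98)^0.50 = 539 K; P₂ = P₁(V₁/V₂)^n = 664 kPa.
W = (P₁V₁−P₂V₂)/(n−1) = (83.5×31.4−664×7.88)/0.50 = -5220 J.
ΔU = nCvΔT = 1.17×20.8×(539−270) = 6530 J.
Q = ΔU + W = 1310 J.
Net over both steps: W = -5220 J, Q = -5250 J, ΔU = -25.0 J.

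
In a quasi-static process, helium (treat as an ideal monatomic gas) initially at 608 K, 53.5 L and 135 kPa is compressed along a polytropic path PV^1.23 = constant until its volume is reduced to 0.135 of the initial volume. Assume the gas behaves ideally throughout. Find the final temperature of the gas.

964 K

Polytropic n=1.23: T₂ = T₁(V₁/V₂)^(n−1) = 608×(7.41)^0.23 = 964 K; P₂ = P₁(V₁/V₂)^n = 1580 kPa.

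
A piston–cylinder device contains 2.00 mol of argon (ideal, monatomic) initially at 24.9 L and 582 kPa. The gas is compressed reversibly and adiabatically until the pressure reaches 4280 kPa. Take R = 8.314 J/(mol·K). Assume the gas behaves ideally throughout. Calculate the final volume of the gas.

T₁ = P₁V₁/(nR) = 582×24.9/(2.00×8.314) = 872 K.
Adiabatic: T₂/T₁ = (P₂/P₁)^((γ−1)/γ) ⇒ T₂ = 872×(7.35)^0.400 = 1940 K; V₂ = 7.52 L.

7.52 L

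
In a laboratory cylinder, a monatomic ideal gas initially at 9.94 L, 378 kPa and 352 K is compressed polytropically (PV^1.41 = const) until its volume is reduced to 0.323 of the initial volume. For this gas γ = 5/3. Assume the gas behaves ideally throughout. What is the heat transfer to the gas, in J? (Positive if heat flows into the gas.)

n = P₁V₁/(RT₁) = 378×9.94/(8.314×352) = 1.28 mol.
Polytropic n=1.41: T₂ = T₁(V₁/V₂)^(n−1) = 352×(3.10)^0.41 = 559 K; P₂ = P₁(V₁/V₂)^n = 1860 kPa.
W = (P₁V₁−P₂V₂)/(n−1) = (378×9.94−1860×3.21)/0.41 = -5400 J.
ΔU = nCvΔT = 1.28×12.5×(559−352) = 3320 J.
Q = ΔU + W = -2080 J.

-2080 J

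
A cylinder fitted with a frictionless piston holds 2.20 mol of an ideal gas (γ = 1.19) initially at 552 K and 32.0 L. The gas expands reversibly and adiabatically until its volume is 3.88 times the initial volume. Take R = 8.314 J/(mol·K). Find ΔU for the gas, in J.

-12100 J

P₁ = nRT₁/V₁ = 2.20×8.314×552/32.0 = 316 kPa.
Adiabatic: TV^(γ−1) = const ⇒ T₂ = 552×(0.258)^0.190 = 427 K; PV^γ = const ⇒ P₂ = 62.9 kPa.
For an ideal gas ΔU = nCvΔT with Cv = R/(γ−1) = 43.8 J/(mol·K).
ΔU = 2.20×43.8×(427−552) = -12100 J.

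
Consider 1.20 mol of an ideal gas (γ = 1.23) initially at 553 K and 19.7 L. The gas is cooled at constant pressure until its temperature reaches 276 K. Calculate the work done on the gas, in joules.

2760 J

P₁ = nRT₁/V₁ = 1.20×8.314×553/19.7 = 280 kPa.
Isobaric: P stays 280 kPa; V/T = const ⇒ T₂ = 276 K, V₂ = 9.83 L.
W = PΔV = 280×(9.83−19.7) kPa·L = -2760 J.
Work done on the gas = −W_by = 2760 J.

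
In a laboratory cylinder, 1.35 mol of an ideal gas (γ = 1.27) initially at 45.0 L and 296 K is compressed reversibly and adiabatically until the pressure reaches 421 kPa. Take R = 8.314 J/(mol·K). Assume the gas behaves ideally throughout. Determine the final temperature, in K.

P₁ = nRT₁/V₁ = 1.35×8.314×296/45.0 = 73.8 kPa.
Adiabatic: T₂/T₁ = (P₂/P₁)^((γ−1)/γ) ⇒ T₂ = 296×(5.70)^0.213 = 429 K; V₂ = 11.4 L.

429 K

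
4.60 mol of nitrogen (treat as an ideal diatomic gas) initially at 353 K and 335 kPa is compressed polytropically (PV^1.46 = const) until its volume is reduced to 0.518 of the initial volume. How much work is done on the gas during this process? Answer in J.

V₁ = nRT₁/P₁ = 4.60×8.314×353/335 = 40.3 L.
Polytropic n=1.46: T₂ = T₁(V₁/V₂)^(n−1) = 353×(1.93)^0.46 = 478 K; P₂ = P₁(V₁/V₂)^n = 875 kPa.
W = (P₁V₁−P₂V₂)/(n−1) = (335×40.3−875×20.9)/0.46 = -10400 J.
Work done on the gas = −W_by = 10400 J.

10400 J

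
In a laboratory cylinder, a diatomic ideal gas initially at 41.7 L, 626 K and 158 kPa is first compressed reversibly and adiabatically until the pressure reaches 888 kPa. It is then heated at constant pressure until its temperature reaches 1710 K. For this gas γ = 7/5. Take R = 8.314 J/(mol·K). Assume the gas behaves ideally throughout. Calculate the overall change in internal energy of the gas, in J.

28500 J

n = P₁V₁/(RT₁) = 158×41.7/(8.314×626) = 1.27 mol.
Step 1 — Adiabatic: T₂/T₁ = (P₂/P₁)^((γ−1)/γ) ⇒ T₂ = 626×(5.62)^0.286 = 1030 K; V₂ = 12.2 L.
ΔU = nCvΔT = 1.27×20.8×(1030−626) = 10500 J.
Q = 0 for an adiabatic process, so W = −ΔU = -10500 J.
State after step 1: P = 888 kPa, V = 12.2 L, T = 1030 K.
Step 2 — Isobaric: P stays 888 kPa; V/T = const ⇒ T₂ = 1710 K, V₂ = 20.3 L.
W = PΔV = 888×(20.3−12.2) kPa·L = 7210 J.
ΔU = nCvΔT = 1.27×20.8×(1710−1030) = 18000 J.
Q = ΔU + W = nCpΔT = 25200 J.
Net over both steps: W = -3290 J, Q = 25200 J, ΔU = 28500 J.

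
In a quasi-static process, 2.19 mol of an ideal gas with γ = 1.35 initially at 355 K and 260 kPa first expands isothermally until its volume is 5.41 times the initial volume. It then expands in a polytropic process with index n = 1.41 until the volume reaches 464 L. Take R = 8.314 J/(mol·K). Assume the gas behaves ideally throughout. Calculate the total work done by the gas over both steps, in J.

V₁ = nRT₁/P₁ = 2.19×8.314×355/260 = 24.9 L.
Step 1 — Isothermal: T stays 355 K; PV = const ⇒ V₂ = 134 L, P₂ = 48.1 kPa.
ΔU = 0 (ideal gas, T constant).
W = nRT ln(V₂/V₁) = 2.19×8.314×355×ln(5.41) = 10900 J.
Q = ΔU + W = 10900 J.
State after step 1: P = 48.1 kPa, V = 134 L, T = 355 K.
Step 2 — Polytropic n=1.41: T₂ = T₁(V₁/V₂)^(n−1) = 355×(0.290)^0.41 = 214 K; P₂ = P₁(V₁/V₂)^n = 8.38 kPa.
W = (P₁V₁−P₂V₂)/(n−1) = (48.1×134−8.38×464)/0.41 = 6280 J.
ΔU = nCvΔT = 2.19×23.8×(214−355) = -7350 J.
Q = ΔU + W = -1080 J.
Net over both steps: W = 17200 J, Q = 9840 J, ΔU = -7350 J.

17200 J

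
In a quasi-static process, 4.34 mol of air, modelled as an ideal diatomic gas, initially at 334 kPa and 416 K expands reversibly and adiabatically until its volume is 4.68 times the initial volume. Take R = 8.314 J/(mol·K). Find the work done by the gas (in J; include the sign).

17300 J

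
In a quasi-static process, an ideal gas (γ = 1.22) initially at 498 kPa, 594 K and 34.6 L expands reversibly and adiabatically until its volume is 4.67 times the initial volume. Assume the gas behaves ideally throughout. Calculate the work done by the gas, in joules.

22500 J

n = P₁V₁/(RT₁) = 498×34.6/(8.314×594) = 3.49 mol.
Adiabatic: TV^(γ−1) = const ⇒ T₂ = 594×(0.214)^0.220 = 423 K; PV^γ = const ⇒ P₂ = 76.0 kPa.
ΔU = nCvΔT = 3.49×37.8×(423−594) = -22500 J.
Q = 0 for an adiabatic process, so W = −ΔU = 22500 J.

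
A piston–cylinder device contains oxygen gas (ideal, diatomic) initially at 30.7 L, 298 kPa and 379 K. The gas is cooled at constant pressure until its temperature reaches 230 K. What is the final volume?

Isobaric: P stays 298 kPa; V/T = const ⇒ T₂ = 230 K, V₂ = 18.6 L.

18.6 L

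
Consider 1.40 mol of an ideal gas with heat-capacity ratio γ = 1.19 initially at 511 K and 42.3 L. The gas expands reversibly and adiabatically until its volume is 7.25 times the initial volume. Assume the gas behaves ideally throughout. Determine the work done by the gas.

P₁ = nRT₁/V₁ = 1.40×8.314×511/42.3 = 141 kPa.
Adiabatic: TV^(γ−1) = const ⇒ T₂ = 511×(0.138)^0.190 = 351 K; PV^γ = const ⇒ P₂ = 13.3 kPa.
ΔU = nCvΔT = 1.40×43.8×(351−511) = -9820 J.
Q = 0 for an adiabatic process, so W = −ΔU = 9820 J.

9820 J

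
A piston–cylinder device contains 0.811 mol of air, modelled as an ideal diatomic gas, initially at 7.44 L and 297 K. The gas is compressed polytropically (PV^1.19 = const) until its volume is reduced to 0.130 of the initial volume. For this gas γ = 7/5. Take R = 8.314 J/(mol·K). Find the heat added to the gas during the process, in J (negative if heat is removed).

P₁ = nRT₁/V₁ = 0.811×8.314×297/7.44 = 269 kPa.
Polytropic n=1.19: T₂ = T₁(V₁/V₂)^(n−1) = 297×(7.69)^0.19 = 438 K; P₂ = P₁(V₁/V₂)^n = 3050 kPa.
W = (P₁V₁−P₂V₂)/(n−1) = (269×7.44−3050×0.967)/0.19 = -4990 J.
ΔU = nCvΔT = 0.811×20.8×(438−297) = 2370 J.
Q = ΔU + W = -2620 J.

-2620 J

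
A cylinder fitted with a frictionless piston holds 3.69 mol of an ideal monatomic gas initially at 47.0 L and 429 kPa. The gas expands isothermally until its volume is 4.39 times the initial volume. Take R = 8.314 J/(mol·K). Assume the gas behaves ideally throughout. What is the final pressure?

97.7 kPa

T₁ = P₁V₁/(nR) = 429×47.0/(3.69×8.314) = 657 K.
Isothermal: T stays 657 K; PV = const ⇒ V₂ = 206 L, P₂ = 97.7 kPa.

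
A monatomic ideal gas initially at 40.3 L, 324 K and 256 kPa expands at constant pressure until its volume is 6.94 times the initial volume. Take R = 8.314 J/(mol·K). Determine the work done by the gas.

n = P₁V₁/(RT₁) = 256×40.3/(8.314×324) = 3.83 mol.
Isobaric: P stays 256 kPa; V/T = const ⇒ T₂ = 2250 K, V₂ = 280 L.
W = PΔV = 256×(280−40.3) kPa·L = 61300 J.

61300 J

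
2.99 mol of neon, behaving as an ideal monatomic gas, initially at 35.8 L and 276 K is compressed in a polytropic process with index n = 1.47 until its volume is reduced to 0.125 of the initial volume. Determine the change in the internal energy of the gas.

17100 J

P₁ = nRT₁/V₁ = 2.99×8.314×276/35.8 = 192 kPa.
Polytropic n=1.47: T₂ = T₁(V₁/V₂)^(n−1) = 276×(8.00)^0.47 = 733 K; P₂ = P₁(V₁/V₂)^n = 4070 kPa.
For an ideal gas ΔU = nCvΔT with Cv = (3/2)R = 12.5 J/(mol·K).
ΔU = 2.99×12.5×(733−276) = 17100 J.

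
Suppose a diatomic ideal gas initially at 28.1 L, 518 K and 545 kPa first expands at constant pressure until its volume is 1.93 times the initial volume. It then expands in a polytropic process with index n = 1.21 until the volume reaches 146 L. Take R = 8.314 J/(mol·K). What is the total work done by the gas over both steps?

40700 J

n = P₁V₁/(RT₁) = 545×28.1/(8.314×518) = 3.56 mol.
Step 1 — Isobaric: P stays 545 kPa; V/T = const ⇒ T₂ = 1000 K, V₂ = 54.2 L.
W = PΔV = 545×(54.2−28.1) kPa·L = 14200 J.
ΔU = nCvΔT = 3.56×20.8×(1000−518) = 35600 J.
Q = ΔU + W = nCpΔT = 49800 J.
State after step 1: P = 545 kPa, V = 54.2 L, T = 1000 K.
Step 2 — Polytropic n=1.21: T₂ = T₁(V₁/V₂)^(n−1) = 1000×(0.371)^0.21 = 812 K; P₂ = P₁(V₁/V₂)^n = 164 kPa.
W = (P₁V₁−P₂V₂)/(n−1) = (545×54.2−164×146)/0.21 = 26400 J.
ΔU = nCvΔT = 3.56×20.8×(812−1000) = -13900 J.
Q = ΔU + W = 12600 J.
Net over both steps: W = 40700 J, Q = 62400 J, ΔU = 21700 J.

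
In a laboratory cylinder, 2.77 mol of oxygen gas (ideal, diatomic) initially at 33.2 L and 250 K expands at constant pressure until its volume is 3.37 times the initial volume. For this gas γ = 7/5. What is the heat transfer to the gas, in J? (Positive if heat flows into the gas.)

P₁ = nRT₁/V₁ = 2.77×8.314×250/33.2 = 173 kPa.
Isobaric: P stays 173 kPa; V/T = const ⇒ T₂ = 842 K, V₂ = 112 L.
W = PΔV = 173×(112−33.2) kPa·L = 13600 J.
ΔU = nCvΔT = 2.77×20.8×(842−250) = 34100 J.
Q = ΔU + W = nCpΔT = 47800 J.

47800 J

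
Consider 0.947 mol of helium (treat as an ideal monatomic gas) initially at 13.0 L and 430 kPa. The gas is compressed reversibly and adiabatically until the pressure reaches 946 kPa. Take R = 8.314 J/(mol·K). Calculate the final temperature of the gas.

973 K

T₁ = P₁V₁/(nR) = 430×13.0/(0.947×8.314) = 710 K.
Adiabatic: T₂/T₁ = (P₂/P₁)^((γ−1)/γ) ⇒ T₂ = 710×(2.20)^0.400 = 973 K; V₂ = 8.10 L.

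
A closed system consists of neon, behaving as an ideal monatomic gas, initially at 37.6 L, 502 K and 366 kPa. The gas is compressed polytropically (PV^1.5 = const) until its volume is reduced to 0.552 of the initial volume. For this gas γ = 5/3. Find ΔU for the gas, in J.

n = P₁V₁/(RT₁) = 366×37.6/(8.314×502) = 3.30 mol.
Polytropic n=1.5: T₂ = T₁(V₁/V₂)^(n−1) = 502×(1.81)^0.50 = 676 K; P₂ = P₁(V₁/V₂)^n = 892 kPa.
For an ideal gas ΔU = nCvΔT with Cv = (3/2)R = 12.5 J/(mol·K).
ΔU = 3.30×12.5×(676−502) = 7140 J.

7140 J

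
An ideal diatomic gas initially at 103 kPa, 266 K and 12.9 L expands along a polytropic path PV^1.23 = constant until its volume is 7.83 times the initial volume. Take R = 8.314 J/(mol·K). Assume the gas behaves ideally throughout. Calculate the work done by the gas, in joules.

n = P₁V₁/(RT₁) = 103×12.9/(8.314×266) = 0.601 mol.
Polytropic n=1.23: T₂ = T₁(V₁/V₂)^(n−1) = 266×(0.128)^0.23 = 166 K; P₂ = P₁(V₁/V₂)^n = 8.19 kPa.
W = (P₁V₁−P₂V₂)/(n−1) = (103×12.9−8.19×101)/0.23 = 2180 J.

2180 J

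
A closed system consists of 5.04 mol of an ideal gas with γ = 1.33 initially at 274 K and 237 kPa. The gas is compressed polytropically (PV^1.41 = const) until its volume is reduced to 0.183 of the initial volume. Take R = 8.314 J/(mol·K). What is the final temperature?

550 K

V₁ = nRT₁/P₁ = 5.04×8.314×274/237 = 48.4 L.
Polytropic n=1.41: T₂ = T₁(V₁/V₂)^(n−1) = 274×(5.46)^0.41 = 550 K; P₂ = P₁(V₁/V₂)^n = 2600 kPa.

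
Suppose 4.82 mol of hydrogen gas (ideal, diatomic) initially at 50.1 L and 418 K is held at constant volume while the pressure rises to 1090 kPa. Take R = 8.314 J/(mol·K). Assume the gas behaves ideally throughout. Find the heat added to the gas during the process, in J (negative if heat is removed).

P₁ = nRT₁/V₁ = 4.82×8.314×418/50.1 = 334 kPa.
Isochoric: V stays 50.1 L; P/T = const ⇒ T₂ = 1360 K, P₂ = 1090 kPa.
W = 0 (no volume change).
ΔU = nCvΔT = 4.82×20.8×(1360−418) = 94600 J.
Q = ΔU = 94600 J.

94600 J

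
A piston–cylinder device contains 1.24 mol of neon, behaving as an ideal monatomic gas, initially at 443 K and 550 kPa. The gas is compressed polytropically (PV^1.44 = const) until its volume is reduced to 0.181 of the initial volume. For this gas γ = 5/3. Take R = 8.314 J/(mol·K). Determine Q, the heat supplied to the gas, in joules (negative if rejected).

-3960 J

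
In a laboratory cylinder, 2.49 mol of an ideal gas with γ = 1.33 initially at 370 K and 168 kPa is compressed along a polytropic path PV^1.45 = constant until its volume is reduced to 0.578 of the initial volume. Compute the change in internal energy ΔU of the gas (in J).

V₁ = nRT₁/P₁ = 2.49×8.314×370/168 = 45.6 L.
Polytropic n=1.45: T₂ = T₁(V₁/V₂)^(n−1) = 370×(1.73)^0.45 = 474 K; P₂ = P₁(V₁/V₂)^n = 372 kPa.
For an ideal gas ΔU = nCvΔT with Cv = R/(γ−1) = 25.2 J/(mol·K).
ΔU = 2.49×25.2×(474−370) = 6490 J.

6490 J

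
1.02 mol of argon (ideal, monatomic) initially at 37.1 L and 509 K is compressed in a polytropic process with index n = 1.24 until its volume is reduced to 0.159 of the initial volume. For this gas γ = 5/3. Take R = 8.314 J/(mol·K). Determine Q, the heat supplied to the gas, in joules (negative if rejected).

P₁ = nRT₁/V₁ = 1.02×8.314×509/37.1 = 116 kPa.
Polytropic n=1.24: T₂ = T₁(V₁/V₂)^(n−1) = 509×(6.29)^0.24 = 791 K; P₂ = P₁(V₁/V₂)^n = 1140 kPa.
W = (P₁V₁−P₂V₂)/(n−1) = (116×37.1−1140×5.90)/0.24 = -9980 J.
ΔU = nCvΔT = 1.02×12.5×(791−509) = 3590 J.
Q = ΔU + W = -6390 J.

-6390 J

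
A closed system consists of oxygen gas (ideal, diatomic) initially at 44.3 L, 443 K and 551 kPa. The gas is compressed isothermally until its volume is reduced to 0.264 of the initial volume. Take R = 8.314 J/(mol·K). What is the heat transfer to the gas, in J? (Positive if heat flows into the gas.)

-32500 J

n = P₁V₁/(RT₁) = 551×44.3/(8.314×443) = 6.63 mol.
Isothermal: T stays 443 K; PV = const ⇒ V₂ = 11.7 L, P₂ = 2090 kPa.
ΔU = 0 (ideal gas, T constant).
W = nRT ln(V₂/V₁) = 6.63×8.314×443×ln(0.264) = -32500 J.
Q = ΔU + W = -32500 J.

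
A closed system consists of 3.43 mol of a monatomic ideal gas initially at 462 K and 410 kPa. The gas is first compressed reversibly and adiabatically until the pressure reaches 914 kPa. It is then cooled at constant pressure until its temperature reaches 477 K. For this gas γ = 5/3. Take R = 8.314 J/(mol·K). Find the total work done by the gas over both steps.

V₁ = nRT₁/P₁ = 3.43×8.314×462/410 = 32.1 L.
Step 1 — Adiabatic: T₂/T₁ = (P₂/P₁)^((γ−1)/γ) ⇒ T₂ = 462×(2.23)^0.400 = 637 K; V₂ = 19.9 L.
ΔU = nCvΔT = 3.43×12.5×(637−462) = 7470 J.
Q = 0 for an adiabatic process, so W = −ΔU = -7470 J.
State after step 1: P = 914 kPa, V = 19.9 L, T = 637 K.
Step 2 — Isobaric: P stays 914 kPa; V/T = const ⇒ T₂ = 477 K, V₂ = 14.9 L.
W = PΔV = 914×(14.9−19.9) kPa·L = -4550 J.
ΔU = nCvΔT = 3.43×12.5×(477−637) = -6830 J.
Q = ΔU + W = nCpΔT = -11400 J.
Net over both steps: W = -12000 J, Q = -11400 J, ΔU = 642 J.

-12000 J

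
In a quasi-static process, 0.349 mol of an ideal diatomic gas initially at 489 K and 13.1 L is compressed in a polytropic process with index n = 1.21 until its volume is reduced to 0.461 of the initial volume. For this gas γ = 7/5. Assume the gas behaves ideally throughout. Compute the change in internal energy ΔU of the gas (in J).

P₁ = nRT₁/V₁ = 0.349×8.314×489/13.1 = 108 kPa.
Polytropic n=1.21: T₂ = T₁(V₁/V₂)^(n−1) = 489×(2.17)^0.21 = 575 K; P₂ = P₁(V₁/V₂)^n = 276 kPa.
For an ideal gas ΔU = nCvΔT with Cv = (5/2)R = 20.8 J/(mol·K).
ΔU = 0.349×20.8×(575−489) = 626 J.

626 J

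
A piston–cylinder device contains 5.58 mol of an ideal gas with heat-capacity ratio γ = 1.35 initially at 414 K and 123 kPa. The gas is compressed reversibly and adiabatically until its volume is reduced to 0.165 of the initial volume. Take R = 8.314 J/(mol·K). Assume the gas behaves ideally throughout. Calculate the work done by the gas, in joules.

-48200 J

V₁ = nRT₁/P₁ = 5.58×8.314×414/123 = 156 L.
Adiabatic: TV^(γ−1) = const ⇒ T₂ = 414×(6.06)^0.350 = 778 K; PV^γ = const ⇒ P₂ = 1400 kPa.
ΔU = nCvΔT = 5.58×23.8×(778−414) = 48200 J.
Q = 0 for an adiabatic process, so W = −ΔU = -48200 J.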